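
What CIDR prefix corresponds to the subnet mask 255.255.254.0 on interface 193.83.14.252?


Binary: 11111111.11111111.11111110.00000000
Count leading 1s
Prefix: /23


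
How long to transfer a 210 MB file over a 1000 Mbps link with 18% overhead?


Effective throughput = 1000 * (1 - 18/100) = 820.0 Mbps
File size in Mb = 210 * 8 = 1680 Mb
Time = 1680 / 820.0
Time = 2.0488 seconds


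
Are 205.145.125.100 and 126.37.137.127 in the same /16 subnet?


Mask: 255.255.0.0
205.145.125.100 AND mask = 205.145.0.0
126.37.137.127 AND mask = 126.37.0.0
No, different subnets (205.145.0.0 vs 126.37.0.0)


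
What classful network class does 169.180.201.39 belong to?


First octet: 169
Binary: 10101001
10xxxxxx -> Class B (128-191)
Class B, default mask 255.255.0.0 (/16)


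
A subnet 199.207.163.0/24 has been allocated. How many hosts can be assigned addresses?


Host bits = 32 - 24 = 8
Total addresses = 2^8 = 256
Usable = total - 2 (network and broadcast)
Usable hosts: 254


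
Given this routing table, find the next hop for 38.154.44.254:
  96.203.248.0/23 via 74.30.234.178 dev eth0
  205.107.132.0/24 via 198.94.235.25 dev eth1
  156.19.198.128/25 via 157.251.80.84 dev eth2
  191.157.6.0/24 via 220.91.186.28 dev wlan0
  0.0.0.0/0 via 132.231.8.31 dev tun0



Longest prefix match for 38.154.44.254:
  /23 96.203.248.0: no
  /24 205.107.132.0: no
  /25 156.19.198.128: no
  /24 191.157.6.0: no
  /0 0.0.0.0: MATCH
Selected: next-hop 132.231.8.31 via tun0 (matched /0)


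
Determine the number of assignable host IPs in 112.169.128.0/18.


Host bits = 32 - 18 = 14
Total addresses = 2^14 = 16384
Usable = total - 2 (network and broadcast)
Usable hosts: 16382


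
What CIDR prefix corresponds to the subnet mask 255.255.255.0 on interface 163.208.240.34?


Binary: 11111111.11111111.11111111.00000000
Count leading 1s
Prefix: /24


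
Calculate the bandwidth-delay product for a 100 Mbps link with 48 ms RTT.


BDP = bandwidth * RTT
= 100 Mbps * 48 ms
= 100 * 1e6 * 48 / 1000 bits
= 4800000 bits
= 600000 bytes
= 585.9375 KB
BDP = 4800000 bits (600000 bytes)


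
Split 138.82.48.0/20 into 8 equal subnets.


New prefix = 20 + 3 = 23
Each subnet has 512 addresses
  138.82.48.0/23
  138.82.50.0/23
  138.82.52.0/23
  138.82.54.0/23
  138.82.56.0/23
  138.82.58.0/23
  138.82.60.0/23
  138.82.62.0/23
Subnets: 138.82.48.0/23, 138.82.50.0/23, 138.82.52.0/23, 138.82.54.0/23, 138.82.56.0/23, 138.82.58.0/23, 138.82.60.0/23, 138.82.62.0/23


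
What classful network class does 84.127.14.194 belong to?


First octet: 84
Binary: 01010100
0xxxxxxx -> Class A (1-126)
Class A, default mask 255.0.0.0 (/8)


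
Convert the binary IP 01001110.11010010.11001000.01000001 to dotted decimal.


01001110 = 78
11010010 = 210
11001000 = 200
01000001 = 65
IP: 78.210.200.65


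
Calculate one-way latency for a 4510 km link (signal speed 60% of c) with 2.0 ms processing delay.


Speed = 0.6 * 3e5 km/s = 180000 km/s
Propagation delay = 4510 / 180000 = 0.0251 s = 25.0556 ms
Processing delay = 2.0 ms
Total one-way latency = 27.0556 ms


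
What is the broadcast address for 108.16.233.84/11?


Network: 108.0.0.0/11
Host bits = 21
Set all host bits to 1:
Broadcast: 108.31.255.255


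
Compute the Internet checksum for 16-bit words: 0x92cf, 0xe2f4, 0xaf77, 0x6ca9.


Sum all words (with carry folding):
+ 0x92cf = 0x92cf
+ 0xe2f4 = 0x75c4
+ 0xaf77 = 0x253c
+ 0x6ca9 = 0x91e5
One's complement: ~0x91e5
Checksum = 0x6e1a


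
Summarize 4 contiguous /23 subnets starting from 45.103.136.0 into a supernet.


Original prefix: /23
Number of subnets: 4 = 2^2
New prefix = 23 - 2 = 21
Supernet: 45.103.136.0/21


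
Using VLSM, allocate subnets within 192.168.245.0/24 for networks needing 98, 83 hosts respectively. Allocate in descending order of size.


98 hosts -> /25 (126 usable): 192.168.245.0/25
83 hosts -> /25 (126 usable): 192.168.245.128/25
Allocation: 192.168.245.0/25 (98 hosts, 126 usable); 192.168.245.128/25 (83 hosts, 126 usable)


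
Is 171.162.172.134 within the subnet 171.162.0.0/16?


Subnet network: 171.162.0.0
Test IP AND mask: 171.162.0.0
Yes, 171.162.172.134 is in 171.162.0.0/16


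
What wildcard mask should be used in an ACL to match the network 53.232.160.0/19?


Subnet mask: 255.255.224.0
Wildcard = 255.255.255.255 - subnet mask
255 - 255 = 0
255 - 255 = 0
255 - 224 = 31
255 - 0 = 255
Wildcard: 0.0.31.255


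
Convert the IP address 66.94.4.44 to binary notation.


66 = 01000010
94 = 01011110
4 = 00000100
44 = 00101100
Binary: 01000010.01011110.00000100.00101100


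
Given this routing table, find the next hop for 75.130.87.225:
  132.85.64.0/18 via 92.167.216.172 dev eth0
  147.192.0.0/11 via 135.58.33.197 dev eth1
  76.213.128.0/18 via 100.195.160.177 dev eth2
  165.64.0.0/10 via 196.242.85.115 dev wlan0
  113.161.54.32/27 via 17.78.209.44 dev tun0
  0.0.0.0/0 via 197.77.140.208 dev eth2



Longest prefix match for 75.130.87.225:
  /18 132.85.64.0: no
  /11 147.192.0.0: no
  /18 76.213.128.0: no
  /10 165.64.0.0: no
  /27 113.161.54.32: no
  /0 0.0.0.0: MATCH
Selected: next-hop 197.77.140.208 via eth2 (matched /0)


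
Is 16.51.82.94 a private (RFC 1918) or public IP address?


RFC 1918 private ranges:
  10.0.0.0/8 (10.0.0.0 - 10.255.255.255)
  172.16.0.0/12 (172.16.0.0 - 172.31.255.255)
  192.168.0.0/16 (192.168.0.0 - 192.168.255.255)
Public (not in any RFC 1918 range)


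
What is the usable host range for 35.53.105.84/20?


Network: 35.53.96.0
Broadcast: 35.53.111.255
First usable = network + 1
Last usable = broadcast - 1
Range: 35.53.96.1 to 35.53.111.254


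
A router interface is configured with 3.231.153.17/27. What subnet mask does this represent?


/27 means 27 network bits, 5 host bits
Binary: 11111111111111111111111111100000
Mask: 255.255.255.224


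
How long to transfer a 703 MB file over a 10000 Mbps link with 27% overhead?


Effective throughput = 10000 * (1 - 27/100) = 7300 Mbps
File size in Mb = 703 * 8 = 5624 Mb
Time = 5624 / 7300
Time = 0.7704 seconds


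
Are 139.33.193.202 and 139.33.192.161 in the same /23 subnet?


Mask: 255.255.254.0
139.33.193.202 AND mask = 139.33.192.0
139.33.192.161 AND mask = 139.33.192.0
Yes, same subnet (139.33.192.0)


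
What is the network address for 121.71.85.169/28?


IP:   01111001.01000111.01010101.10101001
Mask: 11111111.11111111.11111111.11110000
AND operation:
Net:  01111001.01000111.01010101.10100000
Network: 121.71.85.160/28


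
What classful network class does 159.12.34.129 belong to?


First octet: 159
Binary: 10011111
10xxxxxx -> Class B (128-191)
Class B, default mask 255.255.0.0 (/16)


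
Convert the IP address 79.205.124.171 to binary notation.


79 = 01001111
205 = 11001101
124 = 01111100
171 = 10101011
Binary: 01001111.11001101.01111100.10101011


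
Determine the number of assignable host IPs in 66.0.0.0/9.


Host bits = 32 - 9 = 23
Total addresses = 2^23 = 8388608
Usable = total - 2 (network and broadcast)
Usable hosts: 8388606


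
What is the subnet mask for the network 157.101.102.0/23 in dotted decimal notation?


/23 means 23 network bits, 9 host bits
Binary: 11111111111111111111111000000000
Mask: 255.255.254.0


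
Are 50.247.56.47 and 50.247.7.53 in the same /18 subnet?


Mask: 255.255.192.0
50.247.56.47 AND mask = 50.247.0.0
50.247.7.53 AND mask = 50.247.0.0
Yes, same subnet (50.247.0.0)


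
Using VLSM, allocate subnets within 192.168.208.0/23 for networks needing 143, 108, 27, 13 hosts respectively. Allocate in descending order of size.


143 hosts -> /24 (254 usable): 192.168.208.0/24
108 hosts -> /25 (126 usable): 192.168.209.0/25
27 hosts -> /27 (30 usable): 192.168.209.128/27
13 hosts -> /28 (14 usable): 192.168.209.160/28
Allocation: 192.168.208.0/24 (143 hosts, 254 usable); 192.168.209.0/25 (108 hosts, 126 usable); 192.168.209.128/27 (27 hosts, 30 usable); 192.168.209.160/28 (13 hosts, 14 usable)


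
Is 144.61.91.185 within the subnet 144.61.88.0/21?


Subnet network: 144.61.88.0
Test IP AND mask: 144.61.88.0
Yes, 144.61.91.185 is in 144.61.88.0/21


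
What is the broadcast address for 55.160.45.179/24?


Network: 55.160.45.0/24
Host bits = 8
Set all host bits to 1:
Broadcast: 55.160.45.255


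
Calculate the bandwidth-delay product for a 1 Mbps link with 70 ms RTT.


BDP = bandwidth * RTT
= 1 Mbps * 70 ms
= 1 * 1e6 * 70 / 1000 bits
= 70000 bits
= 8750 bytes
= 8.5449 KB
BDP = 70000 bits (8750 bytes)


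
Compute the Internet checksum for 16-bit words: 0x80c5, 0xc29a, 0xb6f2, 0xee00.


Sum all words (with carry folding):
+ 0x80c5 = 0x80c5
+ 0xc29a = 0x4360
+ 0xb6f2 = 0xfa52
+ 0xee00 = 0xe853
One's complement: ~0xe853
Checksum = 0x17ac


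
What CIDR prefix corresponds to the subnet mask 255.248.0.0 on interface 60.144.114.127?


Binary: 11111111.11111000.00000000.00000000
Count leading 1s
Prefix: /13


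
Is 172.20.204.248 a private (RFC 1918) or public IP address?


RFC 1918 private ranges:
  10.0.0.0/8 (10.0.0.0 - 10.255.255.255)
  172.16.0.0/12 (172.16.0.0 - 172.31.255.255)
  192.168.0.0/16 (192.168.0.0 - 192.168.255.255)
Private (in 172.16.0.0/12)


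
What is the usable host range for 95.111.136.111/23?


Network: 95.111.136.0
Broadcast: 95.111.137.255
First usable = network + 1
Last usable = broadcast - 1
Range: 95.111.136.1 to 95.111.137.254


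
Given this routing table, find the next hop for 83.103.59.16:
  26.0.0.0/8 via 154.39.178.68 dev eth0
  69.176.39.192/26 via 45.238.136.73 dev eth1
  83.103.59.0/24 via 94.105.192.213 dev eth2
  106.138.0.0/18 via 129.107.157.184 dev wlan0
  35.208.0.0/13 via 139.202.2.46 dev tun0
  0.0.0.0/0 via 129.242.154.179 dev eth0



Longest prefix match for 83.103.59.16:
  /8 26.0.0.0: no
  /26 69.176.39.192: no
  /24 83.103.59.0: MATCH
  /18 106.138.0.0: no
  /13 35.208.0.0: no
  /0 0.0.0.0: MATCH
Selected: next-hop 94.105.192.213 via eth2 (matched /24)


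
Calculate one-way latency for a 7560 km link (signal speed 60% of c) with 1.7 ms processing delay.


Speed = 0.6 * 3e5 km/s = 180000 km/s
Propagation delay = 7560 / 180000 = 0.042 s = 42 ms
Processing delay = 1.7 ms
Total one-way latency = 43.7 ms


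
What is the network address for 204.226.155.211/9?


IP:   11001100.11100010.10011011.11010011
Mask: 11111111.10000000.00000000.00000000
AND operation:
Net:  11001100.10000000.00000000.00000000
Network: 204.128.0.0/9


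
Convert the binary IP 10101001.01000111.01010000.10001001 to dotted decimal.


10101001 = 169
01000111 = 71
01010000 = 80
10001001 = 137
IP: 169.71.80.137


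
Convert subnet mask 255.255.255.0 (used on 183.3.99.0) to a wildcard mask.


Subnet mask: 255.255.255.0
Wildcard = 255.255.255.255 - subnet mask
255 - 255 = 0
255 - 255 = 0
255 - 255 = 0
255 - 0 = 255
Wildcard: 0.0.0.255


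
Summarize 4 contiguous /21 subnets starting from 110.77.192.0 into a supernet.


Original prefix: /21
Number of subnets: 4 = 2^2
New prefix = 21 - 2 = 19
Supernet: 110.77.192.0/19


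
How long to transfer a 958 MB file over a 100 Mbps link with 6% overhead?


Effective throughput = 100 * (1 - 6/100) = 94 Mbps
File size in Mb = 958 * 8 = 7664 Mb
Time = 7664 / 94
Time = 81.5319 seconds


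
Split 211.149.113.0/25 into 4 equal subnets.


New prefix = 25 + 2 = 27
Each subnet has 32 addresses
  211.149.113.0/27
  211.149.113.32/27
  211.149.113.64/27
  211.149.113.96/27
Subnets: 211.149.113.0/27, 211.149.113.32/27, 211.149.113.64/27, 211.149.113.96/27


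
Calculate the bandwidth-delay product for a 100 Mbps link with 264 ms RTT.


BDP = bandwidth * RTT
= 100 Mbps * 264 ms
= 100 * 1e6 * 264 / 1000 bits
= 26400000 bits
= 3300000 bytes
= 3222.6562 KB
BDP = 26400000 bits (3300000 bytes)


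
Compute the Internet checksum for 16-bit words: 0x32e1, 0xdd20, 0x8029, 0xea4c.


Sum all words (with carry folding):
+ 0x32e1 = 0x32e1
+ 0xdd20 = 0x1002
+ 0x8029 = 0x902b
+ 0xea4c = 0x7a78
One's complement: ~0x7a78
Checksum = 0x8587


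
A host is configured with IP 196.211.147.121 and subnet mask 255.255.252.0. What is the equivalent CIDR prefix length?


Binary: 11111111.11111111.11111100.00000000
Count leading 1s
Prefix: /22


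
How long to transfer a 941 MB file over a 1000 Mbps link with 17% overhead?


Effective throughput = 1000 * (1 - 17/100) = 830 Mbps
File size in Mb = 941 * 8 = 7528 Mb
Time = 7528 / 830
Time = 9.0699 seconds


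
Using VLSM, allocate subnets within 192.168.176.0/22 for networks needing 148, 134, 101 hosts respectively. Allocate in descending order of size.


148 hosts -> /24 (254 usable): 192.168.176.0/24
134 hosts -> /24 (254 usable): 192.168.177.0/24
101 hosts -> /25 (126 usable): 192.168.178.0/25
Allocation: 192.168.176.0/24 (148 hosts, 254 usable); 192.168.177.0/24 (134 hosts, 254 usable); 192.168.178.0/25 (101 hosts, 126 usable)


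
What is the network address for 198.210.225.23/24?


IP:   11000110.11010010.11100001.00010111
Mask: 11111111.11111111.11111111.00000000
AND operation:
Net:  11000110.11010010.11100001.00000000
Network: 198.210.225.0/24


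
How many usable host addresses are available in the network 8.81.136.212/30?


Host bits = 32 - 30 = 2
Total addresses = 2^2 = 4
Usable = total - 2 (network and broadcast)
Usable hosts: 2


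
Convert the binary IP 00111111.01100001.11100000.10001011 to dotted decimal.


00111111 = 63
01100001 = 97
11100000 = 224
10001011 = 139
IP: 63.97.224.139


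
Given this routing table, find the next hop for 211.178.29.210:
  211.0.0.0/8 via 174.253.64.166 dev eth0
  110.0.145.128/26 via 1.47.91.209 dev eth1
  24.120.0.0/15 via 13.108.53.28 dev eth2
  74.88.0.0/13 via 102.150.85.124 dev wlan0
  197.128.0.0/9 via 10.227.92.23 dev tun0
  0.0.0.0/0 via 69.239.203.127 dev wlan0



Longest prefix match for 211.178.29.210:
  /8 211.0.0.0: MATCH
  /26 110.0.145.128: no
  /15 24.120.0.0: no
  /13 74.88.0.0: no
  /9 197.128.0.0: no
  /0 0.0.0.0: MATCH
Selected: next-hop 174.253.64.166 via eth0 (matched /8)


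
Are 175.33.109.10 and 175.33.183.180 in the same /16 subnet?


Mask: 255.255.0.0
175.33.109.10 AND mask = 175.33.0.0
175.33.183.180 AND mask = 175.33.0.0
Yes, same subnet (175.33.0.0)


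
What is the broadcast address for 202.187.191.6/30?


Network: 202.187.191.4/30
Host bits = 2
Set all host bits to 1:
Broadcast: 202.187.191.7


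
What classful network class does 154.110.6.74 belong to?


First octet: 154
Binary: 10011010
10xxxxxx -> Class B (128-191)
Class B, default mask 255.255.0.0 (/16)


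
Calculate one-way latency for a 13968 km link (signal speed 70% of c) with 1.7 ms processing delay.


Speed = 0.7 * 3e5 km/s = 210000 km/s
Propagation delay = 13968 / 210000 = 0.0665 s = 66.5143 ms
Processing delay = 1.7 ms
Total one-way latency = 68.2143 ms


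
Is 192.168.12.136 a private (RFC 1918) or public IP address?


RFC 1918 private ranges:
  10.0.0.0/8 (10.0.0.0 - 10.255.255.255)
  172.16.0.0/12 (172.16.0.0 - 172.31.255.255)
  192.168.0.0/16 (192.168.0.0 - 192.168.255.255)
Private (in 192.168.0.0/16)


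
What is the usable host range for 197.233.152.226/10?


Network: 197.192.0.0
Broadcast: 197.255.255.255
First usable = network + 1
Last usable = broadcast - 1
Range: 197.192.0.1 to 197.255.255.254


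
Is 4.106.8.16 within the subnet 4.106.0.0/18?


Subnet network: 4.106.0.0
Test IP AND mask: 4.106.0.0
Yes, 4.106.8.16 is in 4.106.0.0/18


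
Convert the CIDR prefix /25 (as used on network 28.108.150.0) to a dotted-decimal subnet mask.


/25 means 25 network bits, 7 host bits
Binary: 11111111111111111111111110000000
Mask: 255.255.255.128


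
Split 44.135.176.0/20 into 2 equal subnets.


New prefix = 20 + 1 = 21
Each subnet has 2048 addresses
  44.135.176.0/21
  44.135.184.0/21
Subnets: 44.135.176.0/21, 44.135.184.0/21


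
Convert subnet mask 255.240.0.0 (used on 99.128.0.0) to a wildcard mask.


Subnet mask: 255.240.0.0
Wildcard = 255.255.255.255 - subnet mask
255 - 255 = 0
255 - 240 = 15
255 - 0 = 255
255 - 0 = 255
Wildcard: 0.15.255.255


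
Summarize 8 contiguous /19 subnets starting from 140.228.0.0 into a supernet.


Original prefix: /19
Number of subnets: 8 = 2^3
New prefix = 19 - 3 = 16
Supernet: 140.228.0.0/16


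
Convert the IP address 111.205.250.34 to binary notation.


111 = 01101111
205 = 11001101
250 = 11111010
34 = 00100010
Binary: 01101111.11001101.11111010.00100010


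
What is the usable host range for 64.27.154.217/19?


Network: 64.27.128.0
Broadcast: 64.27.159.255
First usable = network + 1
Last usable = broadcast - 1
Range: 64.27.128.1 to 64.27.159.254


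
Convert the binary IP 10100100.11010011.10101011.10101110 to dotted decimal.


10100100 = 164
11010011 = 211
10101011 = 171
10101110 = 174
IP: 164.211.171.174


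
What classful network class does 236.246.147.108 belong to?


First octet: 236
Binary: 11101100
1110xxxx -> Class D (224-239)
Class D (multicast), default mask N/A


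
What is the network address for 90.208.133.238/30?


IP:   01011010.11010000.10000101.11101110
Mask: 11111111.11111111.11111111.11111100
AND operation:
Net:  01011010.11010000.10000101.11101100
Network: 90.208.133.236/30


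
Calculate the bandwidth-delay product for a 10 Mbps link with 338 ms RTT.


BDP = bandwidth * RTT
= 10 Mbps * 338 ms
= 10 * 1e6 * 338 / 1000 bits
= 3380000 bits
= 422500 bytes
= 412.5977 KB
BDP = 3380000 bits (422500 bytes)


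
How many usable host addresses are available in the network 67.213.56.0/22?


Host bits = 32 - 22 = 10
Total addresses = 2^10 = 1024
Usable = total - 2 (network and broadcast)
Usable hosts: 1022


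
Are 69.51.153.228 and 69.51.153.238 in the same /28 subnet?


Mask: 255.255.255.240
69.51.153.228 AND mask = 69.51.153.224
69.51.153.238 AND mask = 69.51.153.224
Yes, same subnet (69.51.153.224)


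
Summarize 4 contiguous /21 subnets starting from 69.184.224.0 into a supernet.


Original prefix: /21
Number of subnets: 4 = 2^2
New prefix = 21 - 2 = 19
Supernet: 69.184.224.0/19


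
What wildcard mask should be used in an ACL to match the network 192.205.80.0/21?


Subnet mask: 255.255.248.0
Wildcard = 255.255.255.255 - subnet mask
255 - 255 = 0
255 - 255 = 0
255 - 248 = 7
255 - 0 = 255
Wildcard: 0.0.7.255


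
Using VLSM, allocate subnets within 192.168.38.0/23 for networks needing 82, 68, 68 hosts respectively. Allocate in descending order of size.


82 hosts -> /25 (126 usable): 192.168.38.0/25
68 hosts -> /25 (126 usable): 192.168.38.128/25
68 hosts -> /25 (126 usable): 192.168.39.0/25
Allocation: 192.168.38.0/25 (82 hosts, 126 usable); 192.168.38.128/25 (68 hosts, 126 usable); 192.168.39.0/25 (68 hosts, 126 usable)


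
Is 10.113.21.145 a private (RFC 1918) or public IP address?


RFC 1918 private ranges:
  10.0.0.0/8 (10.0.0.0 - 10.255.255.255)
  172.16.0.0/12 (172.16.0.0 - 172.31.255.255)
  192.168.0.0/16 (192.168.0.0 - 192.168.255.255)
Private (in 10.0.0.0/8)


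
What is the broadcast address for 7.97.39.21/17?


Network: 7.97.0.0/17
Host bits = 15
Set all host bits to 1:
Broadcast: 7.97.127.255


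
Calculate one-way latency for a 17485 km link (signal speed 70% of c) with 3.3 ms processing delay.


Speed = 0.7 * 3e5 km/s = 210000 km/s
Propagation delay = 17485 / 210000 = 0.0833 s = 83.2619 ms
Processing delay = 3.3 ms
Total one-way latency = 86.5619 ms


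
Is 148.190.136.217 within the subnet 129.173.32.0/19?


Subnet network: 129.173.32.0
Test IP AND mask: 148.190.128.0
No, 148.190.136.217 is not in 129.173.32.0/19


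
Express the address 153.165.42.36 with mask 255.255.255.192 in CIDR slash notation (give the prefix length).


Binary: 11111111.11111111.11111111.11000000
Count leading 1s
Prefix: /26


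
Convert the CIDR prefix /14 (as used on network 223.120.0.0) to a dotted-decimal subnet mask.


/14 means 14 network bits, 18 host bits
Binary: 11111111111111000000000000000000
Mask: 255.252.0.0


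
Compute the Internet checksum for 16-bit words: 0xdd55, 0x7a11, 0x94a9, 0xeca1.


Sum all words (with carry folding):
+ 0xdd55 = 0xdd55
+ 0x7a11 = 0x5767
+ 0x94a9 = 0xec10
+ 0xeca1 = 0xd8b2
One's complement: ~0xd8b2
Checksum = 0x274d


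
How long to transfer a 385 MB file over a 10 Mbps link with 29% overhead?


Effective throughput = 10 * (1 - 29/100) = 7.1 Mbps
File size in Mb = 385 * 8 = 3080 Mb
Time = 3080 / 7.1
Time = 433.8028 seconds


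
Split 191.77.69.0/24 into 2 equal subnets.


New prefix = 24 + 1 = 25
Each subnet has 128 addresses
  191.77.69.0/25
  191.77.69.128/25
Subnets: 191.77.69.0/25, 191.77.69.128/25


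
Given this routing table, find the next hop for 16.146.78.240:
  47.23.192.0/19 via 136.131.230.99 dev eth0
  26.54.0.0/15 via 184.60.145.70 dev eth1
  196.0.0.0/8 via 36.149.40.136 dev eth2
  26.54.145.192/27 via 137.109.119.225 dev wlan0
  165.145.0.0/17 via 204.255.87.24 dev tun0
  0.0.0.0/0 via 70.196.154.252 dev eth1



Longest prefix match for 16.146.78.240:
  /19 47.23.192.0: no
  /15 26.54.0.0: no
  /8 196.0.0.0: no
  /27 26.54.145.192: no
  /17 165.145.0.0: no
  /0 0.0.0.0: MATCH
Selected: next-hop 70.196.154.252 via eth1 (matched /0)


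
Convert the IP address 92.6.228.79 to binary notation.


92 = 01011100
6 = 00000110
228 = 11100100
79 = 01001111
Binary: 01011100.00000110.11100100.01001111


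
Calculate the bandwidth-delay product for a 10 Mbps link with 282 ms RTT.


BDP = bandwidth * RTT
= 10 Mbps * 282 ms
= 10 * 1e6 * 282 / 1000 bits
= 2820000 bits
= 352500 bytes
= 344.2383 KB
BDP = 2820000 bits (352500 bytes)


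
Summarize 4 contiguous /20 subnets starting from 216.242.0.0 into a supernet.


Original prefix: /20
Number of subnets: 4 = 2^2
New prefix = 20 - 2 = 18
Supernet: 216.242.0.0/18


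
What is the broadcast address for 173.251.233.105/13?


Network: 173.248.0.0/13
Host bits = 19
Set all host bits to 1:
Broadcast: 173.255.255.255


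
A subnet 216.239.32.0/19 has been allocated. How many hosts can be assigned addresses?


Host bits = 32 - 19 = 13
Total addresses = 2^13 = 8192
Usable = total - 2 (network and broadcast)
Usable hosts: 8190


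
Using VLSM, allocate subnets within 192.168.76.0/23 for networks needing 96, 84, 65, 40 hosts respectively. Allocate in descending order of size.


96 hosts -> /25 (126 usable): 192.168.76.0/25
84 hosts -> /25 (126 usable): 192.168.76.128/25
65 hosts -> /25 (126 usable): 192.168.77.0/25
40 hosts -> /26 (62 usable): 192.168.77.128/26
Allocation: 192.168.76.0/25 (96 hosts, 126 usable); 192.168.76.128/25 (84 hosts, 126 usable); 192.168.77.0/25 (65 hosts, 126 usable); 192.168.77.128/26 (40 hosts, 62 usable)


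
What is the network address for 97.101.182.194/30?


IP:   01100001.01100101.10110110.11000010
Mask: 11111111.11111111.11111111.11111100
AND operation:
Net:  01100001.01100101.10110110.11000000
Network: 97.101.182.192/30


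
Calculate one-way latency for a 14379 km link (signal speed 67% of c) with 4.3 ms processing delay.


Speed = 0.67 * 3e5 km/s = 201000 km/s
Propagation delay = 14379 / 201000 = 0.0715 s = 71.5373 ms
Processing delay = 4.3 ms
Total one-way latency = 75.8373 ms


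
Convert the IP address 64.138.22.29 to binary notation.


64 = 01000000
138 = 10001010
22 = 00010110
29 = 00011101
Binary: 01000000.10001010.00010110.00011101


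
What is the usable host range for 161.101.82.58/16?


Network: 161.101.0.0
Broadcast: 161.101.255.255
First usable = network + 1
Last usable = broadcast - 1
Range: 161.101.0.1 to 161.101.255.254


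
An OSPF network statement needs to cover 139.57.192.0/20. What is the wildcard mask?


Subnet mask: 255.255.240.0
Wildcard = 255.255.255.255 - subnet mask
255 - 255 = 0
255 - 255 = 0
255 - 240 = 15
255 - 0 = 255
Wildcard: 0.0.15.255


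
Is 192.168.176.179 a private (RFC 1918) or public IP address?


RFC 1918 private ranges:
  10.0.0.0/8 (10.0.0.0 - 10.255.255.255)
  172.16.0.0/12 (172.16.0.0 - 172.31.255.255)
  192.168.0.0/16 (192.168.0.0 - 192.168.255.255)
Private (in 192.168.0.0/16)


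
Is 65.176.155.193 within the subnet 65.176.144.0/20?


Subnet network: 65.176.144.0
Test IP AND mask: 65.176.144.0
Yes, 65.176.155.193 is in 65.176.144.0/20


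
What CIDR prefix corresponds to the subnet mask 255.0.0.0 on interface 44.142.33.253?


Binary: 11111111.00000000.00000000.00000000
Count leading 1s
Prefix: /8


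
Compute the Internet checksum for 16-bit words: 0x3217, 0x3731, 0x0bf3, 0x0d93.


Sum all words (with carry folding):
+ 0x3217 = 0x3217
+ 0x3731 = 0x6948
+ 0x0bf3 = 0x753b
+ 0x0d93 = 0x82ce
One's complement: ~0x82ce
Checksum = 0x7d31


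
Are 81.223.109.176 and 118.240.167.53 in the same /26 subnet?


Mask: 255.255.255.192
81.223.109.176 AND mask = 81.223.109.128
118.240.167.53 AND mask = 118.240.167.0
No, different subnets (81.223.109.128 vs 118.240.167.0)


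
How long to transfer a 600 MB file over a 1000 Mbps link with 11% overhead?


Effective throughput = 1000 * (1 - 11/100) = 890 Mbps
File size in Mb = 600 * 8 = 4800 Mb
Time = 4800 / 890
Time = 5.3933 seconds


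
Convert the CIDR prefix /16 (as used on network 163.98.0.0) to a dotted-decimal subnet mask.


/16 means 16 network bits, 16 host bits
Binary: 11111111111111110000000000000000
Mask: 255.255.0.0


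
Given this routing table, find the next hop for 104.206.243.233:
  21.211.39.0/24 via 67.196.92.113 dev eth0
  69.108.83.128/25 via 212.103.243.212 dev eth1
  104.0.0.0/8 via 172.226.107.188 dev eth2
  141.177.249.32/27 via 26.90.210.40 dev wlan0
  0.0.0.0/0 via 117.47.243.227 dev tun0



Longest prefix match for 104.206.243.233:
  /24 21.211.39.0: no
  /25 69.108.83.128: no
  /8 104.0.0.0: MATCH
  /27 141.177.249.32: no
  /0 0.0.0.0: MATCH
Selected: next-hop 172.226.107.188 via eth2 (matched /8)


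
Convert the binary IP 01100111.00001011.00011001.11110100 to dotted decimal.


01100111 = 103
00001011 = 11
00011001 = 25
11110100 = 244
IP: 103.11.25.244


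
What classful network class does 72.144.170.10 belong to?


First octet: 72
Binary: 01001000
0xxxxxxx -> Class A (1-126)
Class A, default mask 255.0.0.0 (/8)


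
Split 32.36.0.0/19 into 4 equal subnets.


New prefix = 19 + 2 = 21
Each subnet has 2048 addresses
  32.36.0.0/21
  32.36.8.0/21
  32.36.16.0/21
  32.36.24.0/21
Subnets: 32.36.0.0/21, 32.36.8.0/21, 32.36.16.0/21, 32.36.24.0/21


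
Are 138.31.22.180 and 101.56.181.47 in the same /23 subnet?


Mask: 255.255.254.0
138.31.22.180 AND mask = 138.31.22.0
101.56.181.47 AND mask = 101.56.180.0
No, different subnets (138.31.22.0 vs 101.56.180.0)


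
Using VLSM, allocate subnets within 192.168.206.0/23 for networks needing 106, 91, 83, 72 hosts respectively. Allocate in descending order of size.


106 hosts -> /25 (126 usable): 192.168.206.0/25
91 hosts -> /25 (126 usable): 192.168.206.128/25
83 hosts -> /25 (126 usable): 192.168.207.0/25
72 hosts -> /25 (126 usable): 192.168.207.128/25
Allocation: 192.168.206.0/25 (106 hosts, 126 usable); 192.168.206.128/25 (91 hosts, 126 usable); 192.168.207.0/25 (83 hosts, 126 usable); 192.168.207.128/25 (72 hosts, 126 usable)


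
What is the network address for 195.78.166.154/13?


IP:   11000011.01001110.10100110.10011010
Mask: 11111111.11111000.00000000.00000000
AND operation:
Net:  11000011.01001000.00000000.00000000
Network: 195.72.0.0/13


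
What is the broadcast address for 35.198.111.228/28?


Network: 35.198.111.224/28
Host bits = 4
Set all host bits to 1:
Broadcast: 35.198.111.239


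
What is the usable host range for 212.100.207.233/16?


Network: 212.100.0.0
Broadcast: 212.100.255.255
First usable = network + 1
Last usable = broadcast - 1
Range: 212.100.0.1 to 212.100.255.254


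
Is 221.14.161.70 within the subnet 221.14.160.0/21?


Subnet network: 221.14.160.0
Test IP AND mask: 221.14.160.0
Yes, 221.14.161.70 is in 221.14.160.0/21


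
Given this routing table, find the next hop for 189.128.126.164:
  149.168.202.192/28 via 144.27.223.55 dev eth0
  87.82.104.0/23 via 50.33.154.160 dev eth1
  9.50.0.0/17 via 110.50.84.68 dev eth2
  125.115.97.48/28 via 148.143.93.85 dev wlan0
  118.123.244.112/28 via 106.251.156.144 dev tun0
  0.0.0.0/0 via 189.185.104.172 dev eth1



Longest prefix match for 189.128.126.164:
  /28 149.168.202.192: no
  /23 87.82.104.0: no
  /17 9.50.0.0: no
  /28 125.115.97.48: no
  /28 118.123.244.112: no
  /0 0.0.0.0: MATCH
Selected: next-hop 189.185.104.172 via eth1 (matched /0)


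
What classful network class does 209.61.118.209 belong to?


First octet: 209
Binary: 11010001
110xxxxx -> Class C (192-223)
Class C, default mask 255.255.255.0 (/24)


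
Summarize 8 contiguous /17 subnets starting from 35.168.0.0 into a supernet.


Original prefix: /17
Number of subnets: 8 = 2^3
New prefix = 17 - 3 = 14
Supernet: 35.168.0.0/14


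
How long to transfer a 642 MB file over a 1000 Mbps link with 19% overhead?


Effective throughput = 1000 * (1 - 19/100) = 810 Mbps
File size in Mb = 642 * 8 = 5136 Mb
Time = 5136 / 810
Time = 6.3407 seconds


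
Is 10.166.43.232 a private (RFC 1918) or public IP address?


RFC 1918 private ranges:
  10.0.0.0/8 (10.0.0.0 - 10.255.255.255)
  172.16.0.0/12 (172.16.0.0 - 172.31.255.255)
  192.168.0.0/16 (192.168.0.0 - 192.168.255.255)
Private (in 10.0.0.0/8)


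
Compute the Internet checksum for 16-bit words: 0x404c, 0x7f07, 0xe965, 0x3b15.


Sum all words (with carry folding):
+ 0x404c = 0x404c
+ 0x7f07 = 0xbf53
+ 0xe965 = 0xa8b9
+ 0x3b15 = 0xe3ce
One's complement: ~0xe3ce
Checksum = 0x1c31


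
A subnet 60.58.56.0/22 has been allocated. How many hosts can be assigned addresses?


Host bits = 32 - 22 = 10
Total addresses = 2^10 = 1024
Usable = total - 2 (network and broadcast)
Usable hosts: 1022


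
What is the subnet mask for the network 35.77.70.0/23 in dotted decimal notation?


/23 means 23 network bits, 9 host bits
Binary: 11111111111111111111111000000000
Mask: 255.255.254.0


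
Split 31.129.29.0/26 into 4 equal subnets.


New prefix = 26 + 2 = 28
Each subnet has 16 addresses
  31.129.29.0/28
  31.129.29.16/28
  31.129.29.32/28
  31.129.29.48/28
Subnets: 31.129.29.0/28, 31.129.29.16/28, 31.129.29.32/28, 31.129.29.48/28


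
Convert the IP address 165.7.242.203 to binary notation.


165 = 10100101
7 = 00000111
242 = 11110010
203 = 11001011
Binary: 10100101.00000111.11110010.11001011


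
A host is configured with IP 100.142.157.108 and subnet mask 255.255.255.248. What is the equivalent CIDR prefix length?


Binary: 11111111.11111111.11111111.11111000
Count leading 1s
Prefix: /29


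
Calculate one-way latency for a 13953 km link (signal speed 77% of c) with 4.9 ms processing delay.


Speed = 0.77 * 3e5 km/s = 231000 km/s
Propagation delay = 13953 / 231000 = 0.0604 s = 60.4026 ms
Processing delay = 4.9 ms
Total one-way latency = 65.3026 ms


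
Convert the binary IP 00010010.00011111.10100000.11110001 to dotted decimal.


00010010 = 18
00011111 = 31
10100000 = 160
11110001 = 241
IP: 18.31.160.241


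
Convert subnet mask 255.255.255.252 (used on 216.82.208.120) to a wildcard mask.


Subnet mask: 255.255.255.252
Wildcard = 255.255.255.255 - subnet mask
255 - 255 = 0
255 - 255 = 0
255 - 255 = 0
255 - 252 = 3
Wildcard: 0.0.0.3


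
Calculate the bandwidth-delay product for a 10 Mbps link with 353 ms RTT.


BDP = bandwidth * RTT
= 10 Mbps * 353 ms
= 10 * 1e6 * 353 / 1000 bits
= 3530000 bits
= 441250 bytes
= 430.9082 KB
BDP = 3530000 bits (441250 bytes)


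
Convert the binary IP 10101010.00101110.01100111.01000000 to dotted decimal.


10101010 = 170
00101110 = 46
01100111 = 103
01000000 = 64
IP: 170.46.103.64


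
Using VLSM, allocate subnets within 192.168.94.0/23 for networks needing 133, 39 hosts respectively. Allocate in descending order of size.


133 hosts -> /24 (254 usable): 192.168.94.0/24
39 hosts -> /26 (62 usable): 192.168.95.0/26
Allocation: 192.168.94.0/24 (133 hosts, 254 usable); 192.168.95.0/26 (39 hosts, 62 usable)


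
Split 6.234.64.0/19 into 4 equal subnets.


New prefix = 19 + 2 = 21
Each subnet has 2048 addresses
  6.234.64.0/21
  6.234.72.0/21
  6.234.80.0/21
  6.234.88.0/21
Subnets: 6.234.64.0/21, 6.234.72.0/21, 6.234.80.0/21, 6.234.88.0/21


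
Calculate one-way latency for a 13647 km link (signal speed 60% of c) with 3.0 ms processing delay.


Speed = 0.6 * 3e5 km/s = 180000 km/s
Propagation delay = 13647 / 180000 = 0.0758 s = 75.8167 ms
Processing delay = 3.0 ms
Total one-way latency = 78.8167 ms


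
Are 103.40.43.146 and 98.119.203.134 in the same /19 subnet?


Mask: 255.255.224.0
103.40.43.146 AND mask = 103.40.32.0
98.119.203.134 AND mask = 98.119.192.0
No, different subnets (103.40.32.0 vs 98.119.192.0)


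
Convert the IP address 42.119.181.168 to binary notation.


42 = 00101010
119 = 01110111
181 = 10110101
168 = 10101000
Binary: 00101010.01110111.10110101.10101000


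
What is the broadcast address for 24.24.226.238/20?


Network: 24.24.224.0/20
Host bits = 12
Set all host bits to 1:
Broadcast: 24.24.239.255


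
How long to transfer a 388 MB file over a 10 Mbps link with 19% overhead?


Effective throughput = 10 * (1 - 19/100) = 8.1 Mbps
File size in Mb = 388 * 8 = 3104 Mb
Time = 3104 / 8.1
Time = 383.2099 seconds


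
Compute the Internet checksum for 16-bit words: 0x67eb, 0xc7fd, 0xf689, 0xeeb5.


Sum all words (with carry folding):
+ 0x67eb = 0x67eb
+ 0xc7fd = 0x2fe9
+ 0xf689 = 0x2673
+ 0xeeb5 = 0x1529
One's complement: ~0x1529
Checksum = 0xead6


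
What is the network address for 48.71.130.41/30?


IP:   00110000.01000111.10000010.00101001
Mask: 11111111.11111111.11111111.11111100
AND operation:
Net:  00110000.01000111.10000010.00101000
Network: 48.71.130.40/30


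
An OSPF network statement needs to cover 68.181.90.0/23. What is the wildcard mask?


Subnet mask: 255.255.254.0
Wildcard = 255.255.255.255 - subnet mask
255 - 255 = 0
255 - 255 = 0
255 - 254 = 1
255 - 0 = 255
Wildcard: 0.0.1.255


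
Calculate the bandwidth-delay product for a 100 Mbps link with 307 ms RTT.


BDP = bandwidth * RTT
= 100 Mbps * 307 ms
= 100 * 1e6 * 307 / 1000 bits
= 30700000 bits
= 3837500 bytes
= 3747.5586 KB
BDP = 30700000 bits (3837500 bytes)


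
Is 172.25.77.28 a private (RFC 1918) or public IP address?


RFC 1918 private ranges:
  10.0.0.0/8 (10.0.0.0 - 10.255.255.255)
  172.16.0.0/12 (172.16.0.0 - 172.31.255.255)
  192.168.0.0/16 (192.168.0.0 - 192.168.255.255)
Private (in 172.16.0.0/12)


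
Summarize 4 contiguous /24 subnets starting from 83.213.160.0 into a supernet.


Original prefix: /24
Number of subnets: 4 = 2^2
New prefix = 24 - 2 = 22
Supernet: 83.213.160.0/22


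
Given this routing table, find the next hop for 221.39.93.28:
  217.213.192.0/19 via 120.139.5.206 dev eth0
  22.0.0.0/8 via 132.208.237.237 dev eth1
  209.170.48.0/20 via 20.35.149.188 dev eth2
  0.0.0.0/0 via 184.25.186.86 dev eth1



Longest prefix match for 221.39.93.28:
  /19 217.213.192.0: no
  /8 22.0.0.0: no
  /20 209.170.48.0: no
  /0 0.0.0.0: MATCH
Selected: next-hop 184.25.186.86 via eth1 (matched /0)


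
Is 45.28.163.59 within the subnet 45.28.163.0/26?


Subnet network: 45.28.163.0
Test IP AND mask: 45.28.163.0
Yes, 45.28.163.59 is in 45.28.163.0/26


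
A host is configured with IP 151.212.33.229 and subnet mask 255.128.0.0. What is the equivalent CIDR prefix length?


Binary: 11111111.10000000.00000000.00000000
Count leading 1s
Prefix: /9


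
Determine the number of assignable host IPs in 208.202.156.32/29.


Host bits = 32 - 29 = 3
Total addresses = 2^3 = 8
Usable = total - 2 (network and broadcast)
Usable hosts: 6


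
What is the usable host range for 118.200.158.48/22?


Network: 118.200.156.0
Broadcast: 118.200.159.255
First usable = network + 1
Last usable = broadcast - 1
Range: 118.200.156.1 to 118.200.159.254


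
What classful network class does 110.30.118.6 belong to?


First octet: 110
Binary: 01101110
0xxxxxxx -> Class A (1-126)
Class A, default mask 255.0.0.0 (/8)


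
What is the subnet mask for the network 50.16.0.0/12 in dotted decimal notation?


/12 means 12 network bits, 20 host bits
Binary: 11111111111100000000000000000000
Mask: 255.240.0.0


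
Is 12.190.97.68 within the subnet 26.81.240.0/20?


Subnet network: 26.81.240.0
Test IP AND mask: 12.190.96.0
No, 12.190.97.68 is not in 26.81.240.0/20


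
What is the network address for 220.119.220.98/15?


IP:   11011100.01110111.11011100.01100010
Mask: 11111111.11111110.00000000.00000000
AND operation:
Net:  11011100.01110110.00000000.00000000
Network: 220.118.0.0/15


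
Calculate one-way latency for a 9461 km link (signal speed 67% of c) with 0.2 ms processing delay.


Speed = 0.67 * 3e5 km/s = 201000 km/s
Propagation delay = 9461 / 201000 = 0.0471 s = 47.0697 ms
Processing delay = 0.2 ms
Total one-way latency = 47.2697 ms


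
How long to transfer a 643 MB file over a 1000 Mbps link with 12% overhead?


Effective throughput = 1000 * (1 - 12/100) = 880 Mbps
File size in Mb = 643 * 8 = 5144 Mb
Time = 5144 / 880
Time = 5.8455 seconds


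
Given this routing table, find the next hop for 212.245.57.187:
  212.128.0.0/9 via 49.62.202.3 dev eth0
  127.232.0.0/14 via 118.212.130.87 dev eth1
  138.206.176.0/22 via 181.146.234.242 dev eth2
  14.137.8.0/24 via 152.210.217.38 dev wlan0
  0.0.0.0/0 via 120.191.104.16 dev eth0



Longest prefix match for 212.245.57.187:
  /9 212.128.0.0: MATCH
  /14 127.232.0.0: no
  /22 138.206.176.0: no
  /24 14.137.8.0: no
  /0 0.0.0.0: MATCH
Selected: next-hop 49.62.202.3 via eth0 (matched /9)


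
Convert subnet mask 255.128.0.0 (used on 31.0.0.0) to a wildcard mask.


Subnet mask: 255.128.0.0
Wildcard = 255.255.255.255 - subnet mask
255 - 255 = 0
255 - 128 = 127
255 - 0 = 255
255 - 0 = 255
Wildcard: 0.127.255.255


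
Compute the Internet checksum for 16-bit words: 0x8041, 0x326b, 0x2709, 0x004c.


Sum all words (with carry folding):
+ 0x8041 = 0x8041
+ 0x326b = 0xb2ac
+ 0x2709 = 0xd9b5
+ 0x004c = 0xda01
One's complement: ~0xda01
Checksum = 0x25fe


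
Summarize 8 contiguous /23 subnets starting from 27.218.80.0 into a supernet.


Original prefix: /23
Number of subnets: 8 = 2^3
New prefix = 23 - 3 = 20
Supernet: 27.218.80.0/20


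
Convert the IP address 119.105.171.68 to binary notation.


119 = 01110111
105 = 01101001
171 = 10101011
68 = 01000100
Binary: 01110111.01101001.10101011.01000100


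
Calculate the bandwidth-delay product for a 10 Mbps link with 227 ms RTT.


BDP = bandwidth * RTT
= 10 Mbps * 227 ms
= 10 * 1e6 * 227 / 1000 bits
= 2270000 bits
= 283750 bytes
= 277.0996 KB
BDP = 2270000 bits (283750 bytes)


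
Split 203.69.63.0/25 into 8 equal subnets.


New prefix = 25 + 3 = 28
Each subnet has 16 addresses
  203.69.63.0/28
  203.69.63.16/28
  203.69.63.32/28
  203.69.63.48/28
  203.69.63.64/28
  203.69.63.80/28
  203.69.63.96/28
  203.69.63.112/28
Subnets: 203.69.63.0/28, 203.69.63.16/28, 203.69.63.32/28, 203.69.63.48/28, 203.69.63.64/28, 203.69.63.80/28, 203.69.63.96/28, 203.69.63.112/28


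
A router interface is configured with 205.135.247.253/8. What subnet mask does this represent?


/8 means 8 network bits, 24 host bits
Binary: 11111111000000000000000000000000
Mask: 255.0.0.0


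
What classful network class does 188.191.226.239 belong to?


First octet: 188
Binary: 10111100
10xxxxxx -> Class B (128-191)
Class B, default mask 255.255.0.0 (/16)


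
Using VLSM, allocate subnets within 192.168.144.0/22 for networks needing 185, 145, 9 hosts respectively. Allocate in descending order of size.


185 hosts -> /24 (254 usable): 192.168.144.0/24
145 hosts -> /24 (254 usable): 192.168.145.0/24
9 hosts -> /28 (14 usable): 192.168.146.0/28
Allocation: 192.168.144.0/24 (185 hosts, 254 usable); 192.168.145.0/24 (145 hosts, 254 usable); 192.168.146.0/28 (9 hosts, 14 usable)
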